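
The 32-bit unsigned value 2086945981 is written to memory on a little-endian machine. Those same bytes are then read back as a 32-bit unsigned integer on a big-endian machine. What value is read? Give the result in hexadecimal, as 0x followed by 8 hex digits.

2086945981 in 32-bit hexadecimal is 0x7C6444BD.
Stored little-endian, the bytes at ascending addresses are BD 44 64 7C.
Read back as big-endian, the last byte is least significant, giving 0xBD44647C.

0xBD44647C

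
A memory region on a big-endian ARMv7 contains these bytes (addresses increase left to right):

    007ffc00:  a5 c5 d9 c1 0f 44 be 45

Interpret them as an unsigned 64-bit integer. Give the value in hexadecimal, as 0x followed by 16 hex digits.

In big-endian order the high byte comes first in memory.
The bytes are already most-significant first: 0xA5C5D9C10F44BE45.

0xA5C5D9C10F44BE45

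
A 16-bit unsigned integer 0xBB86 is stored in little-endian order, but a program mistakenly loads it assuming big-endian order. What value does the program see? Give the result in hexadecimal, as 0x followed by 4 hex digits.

Stored little-endian, the bytes at ascending addresses are 86 BB.
Read back as big-endian, the last byte is least significant, giving 0x86BB.

0x86BB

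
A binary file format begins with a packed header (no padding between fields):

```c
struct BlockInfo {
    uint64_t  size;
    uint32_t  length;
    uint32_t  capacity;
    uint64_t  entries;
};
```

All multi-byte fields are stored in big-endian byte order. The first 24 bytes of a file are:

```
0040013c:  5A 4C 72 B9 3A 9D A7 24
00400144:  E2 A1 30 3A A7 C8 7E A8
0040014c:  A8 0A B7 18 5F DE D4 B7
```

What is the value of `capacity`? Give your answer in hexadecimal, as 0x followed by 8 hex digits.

`capacity` follows `size` (8 B), `length` (4 B), so it starts at offset 8 + 4 = 12 and occupies 4 bytes.
Bytes at offsets 12..15: A7 C8 7E A8.
In big-endian order the high byte comes first in memory.
The bytes are already most-significant first: 0xA7C87EA8.

0xA7C87EA8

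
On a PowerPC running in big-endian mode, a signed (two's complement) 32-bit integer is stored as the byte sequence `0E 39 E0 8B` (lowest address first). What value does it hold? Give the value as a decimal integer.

Big-endian: lowest address holds the most-significant byte.
The bytes are already most-significant first: 0x0E39E08B.
0x0E39E08B = 238674059.

238674059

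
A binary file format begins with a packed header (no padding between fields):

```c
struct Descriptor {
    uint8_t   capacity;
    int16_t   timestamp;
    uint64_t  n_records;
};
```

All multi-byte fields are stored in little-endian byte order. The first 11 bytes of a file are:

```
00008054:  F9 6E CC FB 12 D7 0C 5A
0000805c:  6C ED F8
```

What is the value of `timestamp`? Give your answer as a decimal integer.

-13202

`timestamp` follows `capacity` (1 byte), so it starts at byte offset 1 and occupies 2 bytes.
Bytes at offsets 1..2: 6E CC.
In little-endian order the low byte comes first in memory.
Reassemble most-significant byte first: CC 6E → 0xCC6E.
Top bit is set, so as a signed 16-bit value this is 0xCC6E − 2^16 = -13202.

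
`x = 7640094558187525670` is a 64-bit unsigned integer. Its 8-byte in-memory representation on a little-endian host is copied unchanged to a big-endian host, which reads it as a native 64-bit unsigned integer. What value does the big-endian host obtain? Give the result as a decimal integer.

7640094558187525670 in 64-bit hexadecimal is 0x6A0711858F299626.
Stored little-endian, the bytes at ascending addresses are 26 96 29 8F 85 11 07 6A.
Read back as big-endian, the last byte is least significant, giving 0x2696298F8511076A.
0x2696298F8511076A = 2780455516337407850.

2780455516337407850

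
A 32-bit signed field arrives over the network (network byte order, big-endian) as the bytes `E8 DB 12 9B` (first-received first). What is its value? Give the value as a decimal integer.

-388296037

Big-endian stores the most-significant byte at the lowest address.
The bytes are already most-significant first: 0xE8DB129B.
Top bit is set, so as a signed 32-bit value this is 0xE8DB129B − 2^32 = -388296037.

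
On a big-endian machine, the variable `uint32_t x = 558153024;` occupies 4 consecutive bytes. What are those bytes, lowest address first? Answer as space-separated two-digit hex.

21 44 BD 40

558153024 in hexadecimal, padded to 32 bits, is 0x2144BD40.
Split into bytes (most-significant first): 21 44 BD 40.
Big-endian: lowest address holds the most-significant byte.
So the memory order matches the most-significant-first order: 21 44 BD 40.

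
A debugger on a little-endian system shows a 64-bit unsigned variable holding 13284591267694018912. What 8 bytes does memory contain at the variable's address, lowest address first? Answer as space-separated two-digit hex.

60 81 28 89 5F 59 5C B8

13284591267694018912 in hexadecimal, padded to 64 bits, is 0xB85C595F89288160.
Split into bytes (most-significant first): B8 5C 59 5F 89 28 81 60.
In little-endian order the low byte comes first in memory.
So at ascending addresses the bytes are 60 81 28 89 5F 59 5C B8.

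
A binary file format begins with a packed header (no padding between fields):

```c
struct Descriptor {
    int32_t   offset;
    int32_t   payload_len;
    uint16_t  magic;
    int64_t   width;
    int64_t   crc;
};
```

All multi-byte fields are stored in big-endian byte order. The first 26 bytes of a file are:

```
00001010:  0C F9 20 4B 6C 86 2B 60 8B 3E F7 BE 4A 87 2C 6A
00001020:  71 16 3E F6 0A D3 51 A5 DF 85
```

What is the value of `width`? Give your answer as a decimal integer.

`width` follows `offset` (4 B), `payload_len` (4 B), `magic` (2 B), so it starts at offset 4 + 4 + 2 = 10 and occupies 8 bytes.
Bytes at offsets 10..17: F7 BE 4A 87 2C 6A 71 16.
Big-endian: lowest address holds the most-significant byte.
The bytes are already most-significant first: 0xF7BE4A872C6A7116.
Top bit is set, so as a signed 64-bit value this is 0xF7BE4A872C6A7116 − 2^64 = -594956156340113130.

-594956156340113130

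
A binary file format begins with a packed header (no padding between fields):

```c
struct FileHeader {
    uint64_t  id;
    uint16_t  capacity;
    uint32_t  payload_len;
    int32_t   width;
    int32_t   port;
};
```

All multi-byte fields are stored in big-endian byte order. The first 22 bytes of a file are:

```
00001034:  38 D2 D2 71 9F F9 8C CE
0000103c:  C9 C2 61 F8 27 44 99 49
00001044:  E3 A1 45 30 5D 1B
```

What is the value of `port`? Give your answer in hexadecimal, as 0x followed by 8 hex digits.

0x45305D1B

`port` follows `id` (8 B), `capacity` (2 B), `payload_len` (4 B), `width` (4 B), so it starts at offset 8 + 2 + 4 + 4 = 18 and occupies 4 bytes.
Bytes at offsets 18..21: 45 30 5D 1B.
Big-endian: lowest address holds the most-significant byte.
The bytes are already most-significant first: 0x45305D1B.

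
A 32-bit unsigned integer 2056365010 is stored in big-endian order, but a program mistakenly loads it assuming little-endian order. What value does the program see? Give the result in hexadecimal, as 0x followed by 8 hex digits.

0xD2A3917A

2056365010 in 32-bit hexadecimal is 0x7A91A3D2.
Stored big-endian, the bytes at ascending addresses are 7A 91 A3 D2.
Read back as little-endian, the first byte is least significant, giving 0xD2A3917A.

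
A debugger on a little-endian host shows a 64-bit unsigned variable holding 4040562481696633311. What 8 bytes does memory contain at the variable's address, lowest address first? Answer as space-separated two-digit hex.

4040562481696633311 in hexadecimal, padded to 64 bits, is 0x3812F62B564C71DF.
Split into bytes (most-significant first): 38 12 F6 2B 56 4C 71 DF.
Little-endian: lowest address holds the least-significant byte.
So at ascending addresses the bytes are DF 71 4C 56 2B F6 12 38.

DF 71 4C 56 2B F6 12 38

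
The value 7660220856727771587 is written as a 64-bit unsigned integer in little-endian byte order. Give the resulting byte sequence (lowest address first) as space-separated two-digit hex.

C3 19 4C 9A 48 92 4E 6A

7660220856727771587 in hexadecimal, padded to 64 bits, is 0x6A4E92489A4C19C3.
Split into bytes (most-significant first): 6A 4E 92 48 9A 4C 19 C3.
Little-endian stores the least-significant byte at the lowest address.
So at ascending addresses the bytes are C3 19 4C 9A 48 92 4E 6A.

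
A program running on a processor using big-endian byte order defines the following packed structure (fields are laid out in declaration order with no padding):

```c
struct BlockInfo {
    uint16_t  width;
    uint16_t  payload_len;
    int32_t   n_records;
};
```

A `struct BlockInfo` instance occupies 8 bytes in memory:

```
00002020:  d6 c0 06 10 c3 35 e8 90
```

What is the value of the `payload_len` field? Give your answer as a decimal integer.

1552

`payload_len` follows `width` (2 bytes), so it starts at byte offset 2 and occupies 2 bytes.
Bytes at offsets 2..3: 06 10.
In big-endian order the high byte comes first in memory.
The bytes are already most-significant first: 0x0610.
0x0610 = 1552.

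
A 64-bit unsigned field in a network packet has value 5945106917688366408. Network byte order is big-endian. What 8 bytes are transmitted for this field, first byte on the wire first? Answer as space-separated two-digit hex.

52 81 43 3E 3C 88 55 48

5945106917688366408 in hexadecimal, padded to 64 bits, is 0x5281433E3C885548.
Split into bytes (most-significant first): 52 81 43 3E 3C 88 55 48.
Big-endian stores the most-significant byte at the lowest address.
So the memory order matches the most-significant-first order: 52 81 43 3E 3C 88 55 48.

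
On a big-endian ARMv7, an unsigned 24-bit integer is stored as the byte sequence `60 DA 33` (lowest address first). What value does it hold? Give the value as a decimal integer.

6347315

Big-endian: lowest address holds the most-significant byte.
The bytes are already most-significant first: 0x60DA33.
0x60DA33 = 6347315.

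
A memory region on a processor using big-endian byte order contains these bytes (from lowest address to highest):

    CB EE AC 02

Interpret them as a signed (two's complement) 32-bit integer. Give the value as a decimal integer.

-873550846

Big-endian: lowest address holds the most-significant byte.
The bytes are already most-significant first: 0xCBEEAC02.
Top bit is set, so as a signed 32-bit value this is 0xCBEEAC02 − 2^32 = -873550846.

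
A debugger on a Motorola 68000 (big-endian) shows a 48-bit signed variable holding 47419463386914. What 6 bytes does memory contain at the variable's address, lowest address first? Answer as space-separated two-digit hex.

2B 20 B4 45 47 22

47419463386914 in hexadecimal, padded to 48 bits, is 0x2B20B4454722.
Split into bytes (most-significant first): 2B 20 B4 45 47 22.
Big-endian stores the most-significant byte at the lowest address.
So the memory order matches the most-significant-first order: 2B 20 B4 45 47 22.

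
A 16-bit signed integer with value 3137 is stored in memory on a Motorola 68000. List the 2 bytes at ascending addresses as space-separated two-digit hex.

3137 in hexadecimal, padded to 16 bits, is 0x0C41.
Split into bytes (most-significant first): 0C 41.
In big-endian order the high byte comes first in memory.
So the memory order matches the most-significant-first order: 0C 41.

0C 41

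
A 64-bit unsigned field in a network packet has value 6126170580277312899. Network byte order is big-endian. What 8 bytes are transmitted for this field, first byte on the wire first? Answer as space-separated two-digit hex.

6126170580277312899 in hexadecimal, padded to 64 bits, is 0x550487AF56E0BD83.
Split into bytes (most-significant first): 55 04 87 AF 56 E0 BD 83.
Big-endian: lowest address holds the most-significant byte.
So the memory order matches the most-significant-first order: 55 04 87 AF 56 E0 BD 83.

55 04 87 AF 56 E0 BD 83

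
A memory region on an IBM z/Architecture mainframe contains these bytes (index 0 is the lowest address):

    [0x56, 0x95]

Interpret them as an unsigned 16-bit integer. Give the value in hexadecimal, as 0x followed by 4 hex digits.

Big-endian: lowest address holds the most-significant byte.
The bytes are already most-significant first: 0x5695.

0x5695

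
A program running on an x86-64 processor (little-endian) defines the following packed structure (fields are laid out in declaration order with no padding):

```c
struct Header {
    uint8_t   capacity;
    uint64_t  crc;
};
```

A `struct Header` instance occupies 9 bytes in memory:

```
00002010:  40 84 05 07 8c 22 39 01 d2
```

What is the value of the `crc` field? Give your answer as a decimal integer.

15132439043482518916

`crc` follows `capacity` (1 byte), so it starts at byte offset 1 and occupies 8 bytes.
Bytes at offsets 1..8: 84 05 07 8C 22 39 01 D2.
In little-endian order the low byte comes first in memory.
Reassemble most-significant byte first: D2 01 39 22 8C 07 05 84 → 0xD20139228C070584.
0xD20139228C070584 = 15132439043482518916.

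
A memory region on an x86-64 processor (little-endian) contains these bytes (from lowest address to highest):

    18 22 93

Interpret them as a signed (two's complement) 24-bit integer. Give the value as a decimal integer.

-7134696

In little-endian order the low byte comes first in memory.
Reassemble most-significant byte first: 93 22 18 → 0x932218.
Top bit is set, so as a signed 24-bit value this is 0x932218 − 2^24 = -7134696.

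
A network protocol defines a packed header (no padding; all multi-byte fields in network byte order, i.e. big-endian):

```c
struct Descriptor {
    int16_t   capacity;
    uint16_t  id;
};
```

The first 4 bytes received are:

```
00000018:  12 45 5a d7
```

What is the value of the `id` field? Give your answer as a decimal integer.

`id` follows `capacity` (2 bytes), so it starts at byte offset 2 and occupies 2 bytes.
Bytes at offsets 2..3: 5A D7.
Big-endian: lowest address holds the most-significant byte.
The bytes are already most-significant first: 0x5AD7.
0x5AD7 = 23255.

23255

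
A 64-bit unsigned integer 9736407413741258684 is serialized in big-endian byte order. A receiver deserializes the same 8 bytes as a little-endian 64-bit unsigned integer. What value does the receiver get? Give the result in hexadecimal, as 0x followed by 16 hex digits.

9736407413741258684 in 64-bit hexadecimal is 0x871EAAF5048707BC.
Stored big-endian, the bytes at ascending addresses are 87 1E AA F5 04 87 07 BC.
Read back as little-endian, the first byte is least significant, giving 0xBC078704F5AA1E87.

0xBC078704F5AA1E87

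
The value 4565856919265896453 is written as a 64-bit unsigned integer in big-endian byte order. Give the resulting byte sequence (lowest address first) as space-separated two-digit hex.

4565856919265896453 in hexadecimal, padded to 64 bits, is 0x3F5D2EAD581A6805.
Split into bytes (most-significant first): 3F 5D 2E AD 58 1A 68 05.
Big-endian stores the most-significant byte at the lowest address.
So the memory order matches the most-significant-first order: 3F 5D 2E AD 58 1A 68 05.

3F 5D 2E AD 58 1A 68 05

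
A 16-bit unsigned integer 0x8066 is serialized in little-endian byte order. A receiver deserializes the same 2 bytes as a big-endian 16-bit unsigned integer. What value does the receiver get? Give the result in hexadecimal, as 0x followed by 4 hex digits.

Stored little-endian, the bytes at ascending addresses are 66 80.
Read back as big-endian, the last byte is least significant, giving 0x6680.

0x6680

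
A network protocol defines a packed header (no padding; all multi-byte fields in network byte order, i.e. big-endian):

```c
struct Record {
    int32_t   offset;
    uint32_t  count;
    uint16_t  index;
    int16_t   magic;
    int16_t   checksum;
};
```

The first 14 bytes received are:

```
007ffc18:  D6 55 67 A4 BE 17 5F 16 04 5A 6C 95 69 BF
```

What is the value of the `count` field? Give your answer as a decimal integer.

3189202710

`count` follows `offset` (4 bytes), so it starts at byte offset 4 and occupies 4 bytes.
Bytes at offsets 4..7: BE 17 5F 16.
In big-endian order the high byte comes first in memory.
The bytes are already most-significant first: 0xBE175F16.
0xBE175F16 = 3189202710.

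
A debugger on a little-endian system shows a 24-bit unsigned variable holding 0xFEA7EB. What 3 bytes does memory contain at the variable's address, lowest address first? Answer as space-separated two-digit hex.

EB A7 FE

Split into bytes (most-significant first): FE A7 EB.
Little-endian stores the least-significant byte at the lowest address.
So at ascending addresses the bytes are EB A7 FE.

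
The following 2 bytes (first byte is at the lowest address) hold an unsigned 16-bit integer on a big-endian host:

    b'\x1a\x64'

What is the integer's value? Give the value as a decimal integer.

Big-endian: lowest address holds the most-significant byte.
The bytes are already most-significant first: 0x1A64.
0x1A64 = 6756.

6756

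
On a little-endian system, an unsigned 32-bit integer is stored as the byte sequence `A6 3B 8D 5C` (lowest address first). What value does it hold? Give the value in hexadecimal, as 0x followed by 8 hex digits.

Little-endian: lowest address holds the least-significant byte.
Reassemble most-significant byte first: 5C 8D 3B A6 → 0x5C8D3BA6.

0x5C8D3BA6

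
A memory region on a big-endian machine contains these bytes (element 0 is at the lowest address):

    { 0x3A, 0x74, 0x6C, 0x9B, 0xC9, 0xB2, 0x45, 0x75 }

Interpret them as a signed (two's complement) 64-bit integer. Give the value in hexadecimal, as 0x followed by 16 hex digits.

In big-endian order the high byte comes first in memory.
The bytes are already most-significant first: 0x3A746C9BC9B24575.

0x3A746C9BC9B24575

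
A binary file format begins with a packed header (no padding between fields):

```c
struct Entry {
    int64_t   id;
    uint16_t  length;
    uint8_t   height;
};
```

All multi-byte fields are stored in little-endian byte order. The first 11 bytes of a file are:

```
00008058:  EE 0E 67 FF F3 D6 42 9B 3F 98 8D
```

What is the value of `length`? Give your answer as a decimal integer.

`length` follows `id` (8 bytes), so it starts at byte offset 8 and occupies 2 bytes.
Bytes at offsets 8..9: 3F 98.
In little-endian order the low byte comes first in memory.
Reassemble most-significant byte first: 98 3F → 0x983F.
0x983F = 38975.

38975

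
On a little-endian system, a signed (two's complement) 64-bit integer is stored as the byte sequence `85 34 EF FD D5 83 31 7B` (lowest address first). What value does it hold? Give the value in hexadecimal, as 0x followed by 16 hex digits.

In little-endian order the low byte comes first in memory.
Reassemble most-significant byte first: 7B 31 83 D5 FD EF 34 85 → 0x7B3183D5FDEF3485.

0x7B3183D5FDEF3485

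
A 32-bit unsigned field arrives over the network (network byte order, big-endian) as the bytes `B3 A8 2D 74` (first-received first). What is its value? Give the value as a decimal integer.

Big-endian: lowest address holds the most-significant byte.
The bytes are already most-significant first: 0xB3A82D74.
0xB3A82D74 = 3014143348.

3014143348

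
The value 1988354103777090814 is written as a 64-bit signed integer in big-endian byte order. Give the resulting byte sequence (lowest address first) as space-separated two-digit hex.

1988354103777090814 in hexadecimal, padded to 64 bits, is 0x1B980D85CB52DCFE.
Split into bytes (most-significant first): 1B 98 0D 85 CB 52 DC FE.
In big-endian order the high byte comes first in memory.
So the memory order matches the most-significant-first order: 1B 98 0D 85 CB 52 DC FE.

1B 98 0D 85 CB 52 DC FE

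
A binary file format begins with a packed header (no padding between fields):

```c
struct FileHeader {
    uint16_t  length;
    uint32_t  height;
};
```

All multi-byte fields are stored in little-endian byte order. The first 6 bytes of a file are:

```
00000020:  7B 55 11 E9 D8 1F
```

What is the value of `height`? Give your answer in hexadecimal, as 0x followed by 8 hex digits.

`height` follows `length` (2 bytes), so it starts at byte offset 2 and occupies 4 bytes.
Bytes at offsets 2..5: 11 E9 D8 1F.
Little-endian stores the least-significant byte at the lowest address.
Reassemble most-significant byte first: 1F D8 E9 11 → 0x1FD8E911.

0x1FD8E911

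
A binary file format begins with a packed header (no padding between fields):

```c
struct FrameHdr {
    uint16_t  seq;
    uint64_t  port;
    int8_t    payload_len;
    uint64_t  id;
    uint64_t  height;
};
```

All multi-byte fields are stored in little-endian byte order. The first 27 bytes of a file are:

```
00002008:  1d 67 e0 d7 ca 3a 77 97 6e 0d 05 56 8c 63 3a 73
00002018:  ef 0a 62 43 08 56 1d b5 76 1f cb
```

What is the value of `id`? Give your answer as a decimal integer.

`id` follows `seq` (2 B), `port` (8 B), `payload_len` (1 B), so it starts at offset 2 + 8 + 1 = 11 and occupies 8 bytes.
Bytes at offsets 11..18: 56 8C 63 3A 73 EF 0A 62.
In little-endian order the low byte comes first in memory.
Reassemble most-significant byte first: 62 0A EF 73 3A 63 8C 56 → 0x620AEF733A638C56.
0x620AEF733A638C56 = 7064722243663924310.

7064722243663924310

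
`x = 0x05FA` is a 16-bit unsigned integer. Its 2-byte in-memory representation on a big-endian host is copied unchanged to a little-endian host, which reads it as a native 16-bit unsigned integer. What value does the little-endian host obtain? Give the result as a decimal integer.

Stored big-endian, the bytes at ascending addresses are 05 FA.
Read back as little-endian, the first byte is least significant, giving 0xFA05.
0xFA05 = 64005.

64005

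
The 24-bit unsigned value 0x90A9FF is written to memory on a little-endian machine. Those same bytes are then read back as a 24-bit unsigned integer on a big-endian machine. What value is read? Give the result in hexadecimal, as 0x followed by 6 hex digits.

0xFFA990

Stored little-endian, the bytes at ascending addresses are FF A9 90.
Read back as big-endian, the last byte is least significant, giving 0xFFA990.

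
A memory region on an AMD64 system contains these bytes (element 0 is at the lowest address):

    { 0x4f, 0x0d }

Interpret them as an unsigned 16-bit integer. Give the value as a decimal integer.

3407

Little-endian: lowest address holds the least-significant byte.
Reassemble most-significant byte first: 0D 4F → 0x0D4F.
0x0D4F = 3407.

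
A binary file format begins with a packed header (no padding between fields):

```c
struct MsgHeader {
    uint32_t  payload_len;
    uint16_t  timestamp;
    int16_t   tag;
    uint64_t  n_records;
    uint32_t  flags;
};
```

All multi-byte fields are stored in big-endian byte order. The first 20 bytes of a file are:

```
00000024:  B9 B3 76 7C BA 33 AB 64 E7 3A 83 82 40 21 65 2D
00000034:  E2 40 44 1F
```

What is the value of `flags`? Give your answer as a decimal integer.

`flags` follows `payload_len` (4 B), `timestamp` (2 B), `tag` (2 B), `n_records` (8 B), so it starts at offset 4 + 2 + 2 + 8 = 16 and occupies 4 bytes.
Bytes at offsets 16..19: E2 40 44 1F.
In big-endian order the high byte comes first in memory.
The bytes are already most-significant first: 0xE240441F.
0xE240441F = 3795862559.

3795862559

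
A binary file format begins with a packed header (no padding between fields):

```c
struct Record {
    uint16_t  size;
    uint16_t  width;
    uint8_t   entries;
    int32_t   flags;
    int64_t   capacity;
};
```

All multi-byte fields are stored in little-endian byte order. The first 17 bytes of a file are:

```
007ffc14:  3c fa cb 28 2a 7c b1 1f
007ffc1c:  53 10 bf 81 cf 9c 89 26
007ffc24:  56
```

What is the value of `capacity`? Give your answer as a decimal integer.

6207800442966097680

`capacity` follows `size` (2 B), `width` (2 B), `entries` (1 B), `flags` (4 B), so it starts at offset 2 + 2 + 1 + 4 = 9 and occupies 8 bytes.
Bytes at offsets 9..16: 10 BF 81 CF 9C 89 26 56.
Little-endian stores the least-significant byte at the lowest address.
Reassemble most-significant byte first: 56 26 89 9C CF 81 BF 10 → 0x5626899CCF81BF10.
0x5626899CCF81BF10 = 6207800442966097680.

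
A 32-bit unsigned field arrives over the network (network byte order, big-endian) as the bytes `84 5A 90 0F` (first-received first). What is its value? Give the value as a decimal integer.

In big-endian order the high byte comes first in memory.
The bytes are already most-significant first: 0x845A900F.
0x845A900F = 2220527631.

2220527631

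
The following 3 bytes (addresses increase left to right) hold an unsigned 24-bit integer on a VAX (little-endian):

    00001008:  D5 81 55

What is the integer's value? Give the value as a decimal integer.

Little-endian: lowest address holds the least-significant byte.
Reassemble most-significant byte first: 55 81 D5 → 0x5581D5.
0x5581D5 = 5603797.

5603797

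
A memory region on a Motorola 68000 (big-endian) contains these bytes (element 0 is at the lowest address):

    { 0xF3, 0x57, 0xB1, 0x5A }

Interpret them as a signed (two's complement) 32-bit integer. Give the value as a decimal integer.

-212356774

Big-endian: lowest address holds the most-significant byte.
The bytes are already most-significant first: 0xF357B15A.
Top bit is set, so as a signed 32-bit value this is 0xF357B15A − 2^32 = -212356774.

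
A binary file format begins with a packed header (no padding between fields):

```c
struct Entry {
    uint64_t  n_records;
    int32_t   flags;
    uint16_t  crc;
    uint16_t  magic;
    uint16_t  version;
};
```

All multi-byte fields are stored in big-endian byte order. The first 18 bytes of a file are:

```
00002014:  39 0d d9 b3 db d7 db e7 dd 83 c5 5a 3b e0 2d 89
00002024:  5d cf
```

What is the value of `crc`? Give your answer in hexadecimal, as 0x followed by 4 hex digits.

`crc` follows `n_records` (8 B), `flags` (4 B), so it starts at offset 8 + 4 = 12 and occupies 2 bytes.
Bytes at offsets 12..13: 3B E0.
Big-endian: lowest address holds the most-significant byte.
The bytes are already most-significant first: 0x3BE0.

0x3BE0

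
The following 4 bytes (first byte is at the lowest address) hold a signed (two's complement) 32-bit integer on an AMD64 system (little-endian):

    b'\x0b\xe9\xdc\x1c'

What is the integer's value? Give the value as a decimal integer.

484239627

In little-endian order the low byte comes first in memory.
Reassemble most-significant byte first: 1C DC E9 0B → 0x1CDCE90B.
0x1CDCE90B = 484239627.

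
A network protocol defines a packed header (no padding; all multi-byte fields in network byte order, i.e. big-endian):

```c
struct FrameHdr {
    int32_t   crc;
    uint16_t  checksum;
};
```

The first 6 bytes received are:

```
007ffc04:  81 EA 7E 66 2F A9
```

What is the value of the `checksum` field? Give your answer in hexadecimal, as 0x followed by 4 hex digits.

`checksum` follows `crc` (4 bytes), so it starts at byte offset 4 and occupies 2 bytes.
Bytes at offsets 4..5: 2F A9.
Big-endian stores the most-significant byte at the lowest address.
The bytes are already most-significant first: 0x2FA9.

0x2FA9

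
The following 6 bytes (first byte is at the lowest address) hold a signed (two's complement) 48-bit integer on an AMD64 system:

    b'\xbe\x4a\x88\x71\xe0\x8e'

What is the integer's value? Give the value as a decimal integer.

-124380348134722

Little-endian stores the least-significant byte at the lowest address.
Reassemble most-significant byte first: 8E E0 71 88 4A BE → 0x8EE071884ABE.
Top bit is set, so as a signed 48-bit value this is 0x8EE071884ABE − 2^48 = -124380348134722.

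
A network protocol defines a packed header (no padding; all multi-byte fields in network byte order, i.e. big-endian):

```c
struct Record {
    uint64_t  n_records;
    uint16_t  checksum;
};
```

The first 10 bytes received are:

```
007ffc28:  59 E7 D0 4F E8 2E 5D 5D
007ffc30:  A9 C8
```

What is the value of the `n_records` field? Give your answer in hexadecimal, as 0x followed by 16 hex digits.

`n_records` is the first field, at byte offset 0, occupying 8 bytes.
Bytes at offsets 0..7: 59 E7 D0 4F E8 2E 5D 5D.
Big-endian stores the most-significant byte at the lowest address.
The bytes are already most-significant first: 0x59E7D04FE82E5D5D.

0x59E7D04FE82E5D5D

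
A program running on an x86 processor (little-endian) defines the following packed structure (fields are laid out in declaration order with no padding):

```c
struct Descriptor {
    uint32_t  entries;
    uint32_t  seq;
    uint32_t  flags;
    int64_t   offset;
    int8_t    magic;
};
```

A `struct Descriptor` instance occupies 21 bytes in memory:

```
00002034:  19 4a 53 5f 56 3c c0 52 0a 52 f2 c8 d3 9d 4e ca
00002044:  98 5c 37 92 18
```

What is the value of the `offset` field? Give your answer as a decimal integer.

`offset` follows `entries` (4 B), `seq` (4 B), `flags` (4 B), so it starts at offset 4 + 4 + 4 = 12 and occupies 8 bytes.
Bytes at offsets 12..19: D3 9D 4E CA 98 5C 37 92.
In little-endian order the low byte comes first in memory.
Reassemble most-significant byte first: 92 37 5C 98 CA 4E 9D D3 → 0x92375C98CA4E9DD3.
Top bit is set, so as a signed 64-bit value this is 0x92375C98CA4E9DD3 − 2^64 = -7910752409154052653.

-7910752409154052653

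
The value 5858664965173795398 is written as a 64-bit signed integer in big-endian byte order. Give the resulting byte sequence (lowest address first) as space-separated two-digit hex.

5858664965173795398 in hexadecimal, padded to 64 bits, is 0x514E28BECB35DA46.
Split into bytes (most-significant first): 51 4E 28 BE CB 35 DA 46.
Big-endian: lowest address holds the most-significant byte.
So the memory order matches the most-significant-first order: 51 4E 28 BE CB 35 DA 46.

51 4E 28 BE CB 35 DA 46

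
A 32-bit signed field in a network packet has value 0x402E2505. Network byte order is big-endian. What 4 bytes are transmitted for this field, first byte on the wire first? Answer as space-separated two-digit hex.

40 2E 25 05

Split into bytes (most-significant first): 40 2E 25 05.
Big-endian stores the most-significant byte at the lowest address.
So the memory order matches the most-significant-first order: 40 2E 25 05.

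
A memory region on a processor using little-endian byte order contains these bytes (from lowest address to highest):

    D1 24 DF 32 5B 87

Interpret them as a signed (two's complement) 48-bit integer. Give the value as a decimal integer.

In little-endian order the low byte comes first in memory.
Reassemble most-significant byte first: 87 5B 32 DF 24 D1 → 0x875B32DF24D1.
Top bit is set, so as a signed 48-bit value this is 0x875B32DF24D1 − 2^48 = -132649211452207.

-132649211452207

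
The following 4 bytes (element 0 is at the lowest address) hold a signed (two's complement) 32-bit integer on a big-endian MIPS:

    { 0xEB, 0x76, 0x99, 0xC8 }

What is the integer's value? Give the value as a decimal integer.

In big-endian order the high byte comes first in memory.
The bytes are already most-significant first: 0xEB7699C8.
Top bit is set, so as a signed 32-bit value this is 0xEB7699C8 − 2^32 = -344548920.

-344548920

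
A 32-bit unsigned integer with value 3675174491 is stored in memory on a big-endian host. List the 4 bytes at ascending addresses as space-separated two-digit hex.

3675174491 in hexadecimal, padded to 32 bits, is 0xDB0EB65B.
Split into bytes (most-significant first): DB 0E B6 5B.
Big-endian: lowest address holds the most-significant byte.
So the memory order matches the most-significant-first order: DB 0E B6 5B.

DB 0E B6 5B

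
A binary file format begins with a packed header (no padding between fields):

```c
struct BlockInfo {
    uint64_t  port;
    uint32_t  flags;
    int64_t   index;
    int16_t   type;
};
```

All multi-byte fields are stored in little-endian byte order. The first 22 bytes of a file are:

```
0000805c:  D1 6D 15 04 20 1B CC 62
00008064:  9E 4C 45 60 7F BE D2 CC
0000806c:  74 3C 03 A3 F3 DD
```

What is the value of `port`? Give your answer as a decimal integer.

7119094935287328209

`port` is the first field, at byte offset 0, occupying 8 bytes.
Bytes at offsets 0..7: D1 6D 15 04 20 1B CC 62.
Little-endian: lowest address holds the least-significant byte.
Reassemble most-significant byte first: 62 CC 1B 20 04 15 6D D1 → 0x62CC1B2004156DD1.
0x62CC1B2004156DD1 = 7119094935287328209.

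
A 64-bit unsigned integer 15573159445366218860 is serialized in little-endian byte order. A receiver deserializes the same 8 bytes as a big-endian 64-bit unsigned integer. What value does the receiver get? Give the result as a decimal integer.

15573159445366218860 in 64-bit hexadecimal is 0xD81EFA016392A06C.
Stored little-endian, the bytes at ascending addresses are 6C A0 92 63 01 FA 1E D8.
Read back as big-endian, the last byte is least significant, giving 0x6CA0926301FA1ED8.
0x6CA0926301FA1ED8 = 7827417106302508760.

7827417106302508760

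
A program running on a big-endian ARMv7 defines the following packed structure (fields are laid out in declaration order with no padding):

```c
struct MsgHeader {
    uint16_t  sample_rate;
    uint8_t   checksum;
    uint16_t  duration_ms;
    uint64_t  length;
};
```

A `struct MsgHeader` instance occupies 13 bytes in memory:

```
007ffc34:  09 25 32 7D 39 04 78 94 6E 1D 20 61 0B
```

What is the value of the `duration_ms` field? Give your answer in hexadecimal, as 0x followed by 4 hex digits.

0x7D39

`duration_ms` follows `sample_rate` (2 B), `checksum` (1 B), so it starts at offset 2 + 1 = 3 and occupies 2 bytes.
Bytes at offsets 3..4: 7D 39.
Big-endian stores the most-significant byte at the lowest address.
The bytes are already most-significant first: 0x7D39.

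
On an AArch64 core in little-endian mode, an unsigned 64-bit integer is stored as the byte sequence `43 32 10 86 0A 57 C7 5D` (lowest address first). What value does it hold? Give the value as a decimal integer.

In little-endian order the low byte comes first in memory.
Reassemble most-significant byte first: 5D C7 57 0A 86 10 32 43 → 0x5DC7570A86103243.
0x5DC7570A86103243 = 6757465468603216451.

6757465468603216451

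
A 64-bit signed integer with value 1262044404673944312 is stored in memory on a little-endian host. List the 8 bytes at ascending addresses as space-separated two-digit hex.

F8 1A 5C 0F B3 AE 83 11

1262044404673944312 in hexadecimal, padded to 64 bits, is 0x1183AEB30F5C1AF8.
Split into bytes (most-significant first): 11 83 AE B3 0F 5C 1A F8.
Little-endian: lowest address holds the least-significant byte.
So at ascending addresses the bytes are F8 1A 5C 0F B3 AE 83 11.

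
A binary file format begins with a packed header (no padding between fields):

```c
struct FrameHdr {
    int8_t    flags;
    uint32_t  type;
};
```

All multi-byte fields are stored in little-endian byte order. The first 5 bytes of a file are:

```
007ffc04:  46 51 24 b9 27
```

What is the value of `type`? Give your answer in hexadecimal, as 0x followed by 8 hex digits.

0x27B92451

`type` follows `flags` (1 byte), so it starts at byte offset 1 and occupies 4 bytes.
Bytes at offsets 1..4: 51 24 B9 27.
Little-endian stores the least-significant byte at the lowest address.
Reassemble most-significant byte first: 27 B9 24 51 → 0x27B92451.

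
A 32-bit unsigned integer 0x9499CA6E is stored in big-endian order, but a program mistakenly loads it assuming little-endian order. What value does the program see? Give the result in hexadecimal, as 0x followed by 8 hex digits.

Stored big-endian, the bytes at ascending addresses are 94 99 CA 6E.
Read back as little-endian, the first byte is least significant, giving 0x6ECA9994.

0x6ECA9994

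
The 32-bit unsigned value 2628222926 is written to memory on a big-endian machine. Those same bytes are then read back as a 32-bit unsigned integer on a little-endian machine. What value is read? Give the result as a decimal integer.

2628222926 in 32-bit hexadecimal is 0x9CA77FCE.
Stored big-endian, the bytes at ascending addresses are 9C A7 7F CE.
Read back as little-endian, the first byte is least significant, giving 0xCE7FA79C.
0xCE7FA79C = 3464472476.

3464472476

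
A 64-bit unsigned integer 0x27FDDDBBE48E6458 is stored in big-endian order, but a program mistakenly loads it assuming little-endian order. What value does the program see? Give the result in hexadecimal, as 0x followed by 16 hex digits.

0x58648EE4BBDDFD27

Stored big-endian, the bytes at ascending addresses are 27 FD DD BB E4 8E 64 58.
Read back as little-endian, the first byte is least significant, giving 0x58648EE4BBDDFD27.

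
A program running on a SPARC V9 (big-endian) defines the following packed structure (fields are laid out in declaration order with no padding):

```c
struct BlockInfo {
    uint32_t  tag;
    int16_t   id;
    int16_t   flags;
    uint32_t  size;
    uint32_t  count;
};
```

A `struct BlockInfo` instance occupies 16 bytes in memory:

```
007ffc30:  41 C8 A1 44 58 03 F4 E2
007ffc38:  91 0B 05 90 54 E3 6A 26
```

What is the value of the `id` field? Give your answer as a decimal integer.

`id` follows `tag` (4 bytes), so it starts at byte offset 4 and occupies 2 bytes.
Bytes at offsets 4..5: 58 03.
In big-endian order the high byte comes first in memory.
The bytes are already most-significant first: 0x5803.
0x5803 = 22531.

22531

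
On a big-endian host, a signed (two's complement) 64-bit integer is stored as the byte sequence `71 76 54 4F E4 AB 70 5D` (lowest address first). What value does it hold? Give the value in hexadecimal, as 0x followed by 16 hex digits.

In big-endian order the high byte comes first in memory.
The bytes are already most-significant first: 0x7176544FE4AB705D.

0x7176544FE4AB705D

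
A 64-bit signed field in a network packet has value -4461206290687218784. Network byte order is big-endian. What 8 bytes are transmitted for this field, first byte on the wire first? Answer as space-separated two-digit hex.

C2 16 9C 83 DD D9 AB A0

Two's complement of -4461206290687218784 in 64 bits: 4461206290687218784 = 0x3DE9637C22265460; invert → 0xC2169C83DDD9AB9F; add 1 → 0xC2169C83DDD9ABA0.
Split into bytes (most-significant first): C2 16 9C 83 DD D9 AB A0.
Big-endian: lowest address holds the most-significant byte.
So the memory order matches the most-significant-first order: C2 16 9C 83 DD D9 AB A0.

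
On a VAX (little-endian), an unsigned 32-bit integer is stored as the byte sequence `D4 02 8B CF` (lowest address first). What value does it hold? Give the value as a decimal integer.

Little-endian: lowest address holds the least-significant byte.
Reassemble most-significant byte first: CF 8B 02 D4 → 0xCF8B02D4.
0xCF8B02D4 = 3481993940.

3481993940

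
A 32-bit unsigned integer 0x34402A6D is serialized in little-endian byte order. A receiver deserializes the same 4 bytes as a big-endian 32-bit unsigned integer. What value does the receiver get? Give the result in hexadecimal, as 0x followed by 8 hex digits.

Stored little-endian, the bytes at ascending addresses are 6D 2A 40 34.
Read back as big-endian, the last byte is least significant, giving 0x6D2A4034.

0x6D2A4034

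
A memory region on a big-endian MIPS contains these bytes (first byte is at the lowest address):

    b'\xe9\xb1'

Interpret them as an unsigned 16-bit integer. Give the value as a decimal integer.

Big-endian stores the most-significant byte at the lowest address.
The bytes are already most-significant first: 0xE9B1.
0xE9B1 = 59825.

59825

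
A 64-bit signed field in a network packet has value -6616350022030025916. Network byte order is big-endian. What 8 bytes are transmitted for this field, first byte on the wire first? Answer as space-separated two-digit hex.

A4 2E 00 B5 BB 40 9B 44

Two's complement of -6616350022030025916 in 64 bits: 6616350022030025916 = 0x5BD1FF4A44BF64BC; invert → 0xA42E00B5BB409B43; add 1 → 0xA42E00B5BB409B44.
Split into bytes (most-significant first): A4 2E 00 B5 BB 40 9B 44.
Big-endian: lowest address holds the most-significant byte.
So the memory order matches the most-significant-first order: A4 2E 00 B5 BB 40 9B 44.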